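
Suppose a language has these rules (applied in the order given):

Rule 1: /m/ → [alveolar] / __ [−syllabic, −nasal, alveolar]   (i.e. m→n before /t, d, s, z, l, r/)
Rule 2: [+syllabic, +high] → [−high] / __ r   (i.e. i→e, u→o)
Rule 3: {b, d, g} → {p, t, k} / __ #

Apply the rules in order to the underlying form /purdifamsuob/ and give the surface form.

Rule 1 (nasal place assimilation): /m/ precedes the alveolar consonant /s/, so it assimilates in place to [n]. /purdifamsuob/ → purdifansuob.
Rule 2 (pre-rhotic lowering): /u/ is a high vowel immediately before /r/, so it lowers to [o]. /purdifansuob/ → pordifansuob.
Rule 3 (final devoicing): /b/ is a voiced stop in word-final position, so it devoices to [p]. /pordifansuob/ → pordifansuop.

pordifansuop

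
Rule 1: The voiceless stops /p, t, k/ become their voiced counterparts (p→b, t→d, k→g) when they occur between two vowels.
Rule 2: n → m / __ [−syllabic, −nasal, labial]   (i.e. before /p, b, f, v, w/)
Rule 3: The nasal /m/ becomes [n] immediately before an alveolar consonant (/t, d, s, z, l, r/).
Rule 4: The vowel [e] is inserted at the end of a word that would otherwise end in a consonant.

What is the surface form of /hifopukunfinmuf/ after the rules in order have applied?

hifobugumfinmufe

Rule 1 (intervocalic voicing): /p/ is a voiceless stop between vowels /o/ and /u/, so it voices to [b]. /k/ is a voiceless stop between vowels /u/ and /u/, so it voices to [g]. /hifopukunfinmuf/ → hifobugunfinmuf.
Rule 2 (nasal place assimilation): /n/ precedes the labial consonant /f/, so it assimilates in place to [m]. /hifobugunfinmuf/ → hifobugumfinmuf.
Rule 3 (nasal place assimilation): no segment meets the environment; /hifobugumfinmuf/ is unchanged.
Rule 4 (final e-epenthesis): the form ends in the consonant /f/, so [e] is inserted word-finally. /hifobugumfinmuf/ → hifobugumfinmufe.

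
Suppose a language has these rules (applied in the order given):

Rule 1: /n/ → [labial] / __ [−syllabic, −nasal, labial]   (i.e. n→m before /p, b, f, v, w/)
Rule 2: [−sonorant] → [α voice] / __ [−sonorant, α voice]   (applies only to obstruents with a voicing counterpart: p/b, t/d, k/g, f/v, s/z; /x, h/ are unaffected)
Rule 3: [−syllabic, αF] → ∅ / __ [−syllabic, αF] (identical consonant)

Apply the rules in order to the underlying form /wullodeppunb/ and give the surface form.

Rule 1 (nasal place assimilation): /n/ precedes the labial consonant /b/, so it assimilates in place to [m]. /wullodeppunb/ → wullodeppumb.
Rule 2 (regressive voicing assimilation): no segment meets the environment; /wullodeppumb/ is unchanged.
Rule 3 (degemination): /ll/ is a geminate; the first /l/ deletes. /pp/ is a geminate; the first /p/ deletes. /wullodeppumb/ → wulodepumb.

wulodepumb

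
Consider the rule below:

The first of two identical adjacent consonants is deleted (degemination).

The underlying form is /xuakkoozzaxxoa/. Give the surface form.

/kk/ is a geminate; the first /k/ deletes.
/zz/ is a geminate; the first /z/ deletes.
/xx/ is a geminate; the first /x/ deletes.
Surface form: [xuakoozaxoa].

xuakoozaxoa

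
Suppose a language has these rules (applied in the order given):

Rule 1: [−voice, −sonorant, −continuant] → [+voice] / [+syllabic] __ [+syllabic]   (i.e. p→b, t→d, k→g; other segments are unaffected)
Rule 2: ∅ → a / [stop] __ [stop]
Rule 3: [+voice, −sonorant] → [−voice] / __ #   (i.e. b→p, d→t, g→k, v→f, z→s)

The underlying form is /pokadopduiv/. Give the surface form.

Rule 1 (intervocalic voicing): /k/ is a voiceless stop between vowels /o/ and /a/, so it voices to [g]. /pokadopduiv/ → pogadopduiv.
Rule 2 (stop-cluster a-epenthesis): /p/ and /d/ form a stop–stop cluster, so [a] is inserted between them. /pogadopduiv/ → pogadopaduiv.
Rule 3 (final devoicing): /v/ is a voiced obstruent in word-final position, so it devoices to [f]. /pogadopaduiv/ → pogadopaduif.

pogadopaduif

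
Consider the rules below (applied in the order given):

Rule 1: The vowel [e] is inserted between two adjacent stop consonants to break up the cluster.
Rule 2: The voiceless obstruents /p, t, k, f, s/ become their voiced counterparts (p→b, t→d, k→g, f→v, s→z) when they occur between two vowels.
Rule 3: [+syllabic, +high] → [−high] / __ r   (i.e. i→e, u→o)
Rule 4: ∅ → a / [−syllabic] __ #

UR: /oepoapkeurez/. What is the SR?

oeboabegeoreza

Rule 1 (stop-cluster e-epenthesis): /p/ and /k/ form a stop–stop cluster, so [e] is inserted between them. /oepoapkeurez/ → oepoapekeurez.
Rule 2 (intervocalic voicing): /p/ is a voiceless obstruent between vowels /e/ and /o/, so it voices to [b]. /p/ is a voiceless obstruent between vowels /a/ and /e/, so it voices to [b]. /k/ is a voiceless obstruent between vowels /e/ and /e/, so it voices to [g]. /oepoapekeurez/ → oeboabegeurez.
Rule 3 (pre-rhotic lowering): /u/ is a high vowel immediately before /r/, so it lowers to [o]. /oeboabegeurez/ → oeboabegeorez.
Rule 4 (final a-epenthesis): the form ends in the consonant /z/, so [a] is inserted word-finally. /oeboabegeorez/ → oeboabegeoreza.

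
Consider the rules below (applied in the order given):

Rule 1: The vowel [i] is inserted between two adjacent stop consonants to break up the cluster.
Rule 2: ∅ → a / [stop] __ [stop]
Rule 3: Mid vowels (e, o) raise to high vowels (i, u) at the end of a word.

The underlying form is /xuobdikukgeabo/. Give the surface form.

xuobidikukigeabu

Rule 1 (stop-cluster i-epenthesis): /b/ and /d/ form a stop–stop cluster, so [i] is inserted between them. /k/ and /g/ form a stop–stop cluster, so [i] is inserted between them. /xuobdikukgeabo/ → xuobidikukigeabo.
Rule 2 (stop-cluster a-epenthesis): no segment meets the environment; /xuobidikukigeabo/ is unchanged.
Rule 3 (final vowel raising): /o/ is a mid vowel in word-final position, so it raises to [u]. /xuobidikukigeabo/ → xuobidikukigeabu.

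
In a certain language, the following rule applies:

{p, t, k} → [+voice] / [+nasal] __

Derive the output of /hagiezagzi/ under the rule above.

hagiezagzi

No segment of /hagiezagzi/ meets the structural description of the rule, so the form surfaces unchanged.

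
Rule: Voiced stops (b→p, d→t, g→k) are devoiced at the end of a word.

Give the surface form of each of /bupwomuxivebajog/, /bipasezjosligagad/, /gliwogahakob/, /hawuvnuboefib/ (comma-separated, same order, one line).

bupwomuxivebajok, bipasezjosligagat, gliwogahakop, hawuvnuboefip

/bupwomuxivebajog/: /g/ is a voiced stop in word-final position, so it devoices to [k]. → [bupwomuxivebajok].
/bipasezjosligagad/: /d/ is a voiced stop in word-final position, so it devoices to [t]. → [bipasezjosligagat].
/gliwogahakob/: /b/ is a voiced stop in word-final position, so it devoices to [p]. → [gliwogahakop].
/hawuvnuboefib/: /b/ is a voiced stop in word-final position, so it devoices to [p]. → [hawuvnuboefip].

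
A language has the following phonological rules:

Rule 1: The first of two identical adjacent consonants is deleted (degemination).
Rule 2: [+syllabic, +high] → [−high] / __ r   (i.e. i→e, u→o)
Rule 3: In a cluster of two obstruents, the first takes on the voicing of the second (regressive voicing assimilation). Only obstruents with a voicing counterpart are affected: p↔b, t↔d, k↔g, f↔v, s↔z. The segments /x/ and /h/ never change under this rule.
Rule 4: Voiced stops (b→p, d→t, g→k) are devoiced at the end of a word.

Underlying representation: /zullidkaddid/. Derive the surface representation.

Rule 1 (degemination): /ll/ is a geminate; the first /l/ deletes. /dd/ is a geminate; the first /d/ deletes. /zullidkaddid/ → zulidkadid.
Rule 2 (pre-rhotic lowering): no segment meets the environment; /zulidkadid/ is unchanged.
Rule 3 (regressive voicing assimilation): /d/ precedes the voiceless obstruent /k/, so it devoices to [t] by assimilation. /zulidkadid/ → zulitkadid.
Rule 4 (final devoicing): /d/ is a voiced stop in word-final position, so it devoices to [t]. /zulitkadid/ → zulitkadit.

zulitkadit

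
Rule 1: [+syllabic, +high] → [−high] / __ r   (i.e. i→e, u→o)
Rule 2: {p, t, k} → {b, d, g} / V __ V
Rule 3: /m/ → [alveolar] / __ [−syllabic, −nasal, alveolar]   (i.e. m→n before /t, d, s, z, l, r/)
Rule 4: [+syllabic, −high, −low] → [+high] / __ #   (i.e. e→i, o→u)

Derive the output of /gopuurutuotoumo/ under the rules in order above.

gobuoruduodoumu

Rule 1 (pre-rhotic lowering): /u/ is a high vowel immediately before /r/, so it lowers to [o]. /gopuurutuotoumo/ → gopuorutuotoumo.
Rule 2 (intervocalic voicing): /p/ is a voiceless stop between vowels /o/ and /u/, so it voices to [b]. /t/ is a voiceless stop between vowels /u/ and /u/, so it voices to [d]. /t/ is a voiceless stop between vowels /o/ and /o/, so it voices to [d]. /gopuorutuotoumo/ → gobuoruduodoumo.
Rule 3 (nasal place assimilation): no segment meets the environment; /gobuoruduodoumo/ is unchanged.
Rule 4 (final vowel raising): /o/ is a mid vowel in word-final position, so it raises to [u]. /gobuoruduodoumo/ → gobuoruduodoumu.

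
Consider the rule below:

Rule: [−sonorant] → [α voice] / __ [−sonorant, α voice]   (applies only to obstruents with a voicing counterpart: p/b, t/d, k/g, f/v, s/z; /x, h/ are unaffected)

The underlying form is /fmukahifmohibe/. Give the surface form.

No segment of /fmukahifmohibe/ meets the structural description of the rule, so the form surfaces unchanged.

fmukahifmohibe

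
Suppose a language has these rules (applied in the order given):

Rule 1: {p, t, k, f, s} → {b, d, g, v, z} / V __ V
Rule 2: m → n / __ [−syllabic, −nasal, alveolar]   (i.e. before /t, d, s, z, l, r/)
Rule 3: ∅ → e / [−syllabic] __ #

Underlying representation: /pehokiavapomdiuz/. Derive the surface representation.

pehogiavabondiuze

Rule 1 (intervocalic voicing): /k/ is a voiceless obstruent between vowels /o/ and /i/, so it voices to [g]. /p/ is a voiceless obstruent between vowels /a/ and /o/, so it voices to [b]. /pehokiavapomdiuz/ → pehogiavabomdiuz.
Rule 2 (nasal place assimilation): /m/ precedes the alveolar consonant /d/, so it assimilates in place to [n]. /pehogiavabomdiuz/ → pehogiavabondiuz.
Rule 3 (final e-epenthesis): the form ends in the consonant /z/, so [e] is inserted word-finally. /pehogiavabondiuz/ → pehogiavabondiuze.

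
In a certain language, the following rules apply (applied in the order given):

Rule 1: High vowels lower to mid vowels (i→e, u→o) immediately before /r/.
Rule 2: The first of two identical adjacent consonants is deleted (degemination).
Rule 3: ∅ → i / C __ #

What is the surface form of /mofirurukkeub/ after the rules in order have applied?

Rule 1 (pre-rhotic lowering): /i/ is a high vowel immediately before /r/, so it lowers to [e]. /u/ is a high vowel immediately before /r/, so it lowers to [o]. /mofirurukkeub/ → moferorukkeub.
Rule 2 (degemination): /kk/ is a geminate; the first /k/ deletes. /moferorukkeub/ → moferorukeub.
Rule 3 (final i-epenthesis): the form ends in the consonant /b/, so [i] is inserted word-finally. /moferorukeub/ → moferorukeubi.

moferorukeubi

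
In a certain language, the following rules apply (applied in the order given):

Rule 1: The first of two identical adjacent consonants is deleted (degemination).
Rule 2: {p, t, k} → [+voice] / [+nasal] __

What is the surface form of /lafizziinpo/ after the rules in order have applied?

Rule 1 (degemination): /zz/ is a geminate; the first /z/ deletes. /lafizziinpo/ → lafiziinpo.
Rule 2 (post-nasal voicing): /p/ is a voiceless stop immediately after the nasal /n/, so it voices to [b]. /lafiziinpo/ → lafiziinbo.

lafiziinbo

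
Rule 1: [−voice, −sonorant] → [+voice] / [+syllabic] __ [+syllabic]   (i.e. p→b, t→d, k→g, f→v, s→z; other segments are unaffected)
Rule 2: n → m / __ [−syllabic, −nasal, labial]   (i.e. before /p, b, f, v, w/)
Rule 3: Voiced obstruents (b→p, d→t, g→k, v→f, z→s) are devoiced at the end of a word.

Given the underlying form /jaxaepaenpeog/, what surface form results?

Rule 1 (intervocalic voicing): /p/ is a voiceless obstruent between vowels /e/ and /a/, so it voices to [b]. /jaxaepaenpeog/ → jaxaebaenpeog.
Rule 2 (nasal place assimilation): /n/ precedes the labial consonant /p/, so it assimilates in place to [m]. /jaxaebaenpeog/ → jaxaebaempeog.
Rule 3 (final devoicing): /g/ is a voiced obstruent in word-final position, so it devoices to [k]. /jaxaebaempeog/ → jaxaebaempeok.

jaxaebaempeok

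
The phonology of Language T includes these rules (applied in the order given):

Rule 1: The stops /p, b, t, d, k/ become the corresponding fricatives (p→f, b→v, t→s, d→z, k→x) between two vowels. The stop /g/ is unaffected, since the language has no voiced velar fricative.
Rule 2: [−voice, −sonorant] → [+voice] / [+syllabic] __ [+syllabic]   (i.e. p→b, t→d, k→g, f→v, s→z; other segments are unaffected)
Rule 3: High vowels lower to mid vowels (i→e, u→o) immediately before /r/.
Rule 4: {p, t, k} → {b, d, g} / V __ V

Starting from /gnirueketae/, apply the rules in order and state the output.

gneruexezae

Rule 1 (intervocalic spirantization): /k/ is a stop between vowels /e/ and /e/, so it spirantizes to the fricative [x]. /t/ is a stop between vowels /e/ and /a/, so it spirantizes to the fricative [s]. /gnirueketae/ → gniruexesae.
Rule 2 (intervocalic voicing): /s/ is a voiceless obstruent between vowels /e/ and /a/, so it voices to [z]. /gniruexesae/ → gniruexezae.
Rule 3 (pre-rhotic lowering): /i/ is a high vowel immediately before /r/, so it lowers to [e]. /gniruexezae/ → gneruexezae.
Rule 4 (intervocalic voicing): no segment meets the environment; /gneruexezae/ is unchanged.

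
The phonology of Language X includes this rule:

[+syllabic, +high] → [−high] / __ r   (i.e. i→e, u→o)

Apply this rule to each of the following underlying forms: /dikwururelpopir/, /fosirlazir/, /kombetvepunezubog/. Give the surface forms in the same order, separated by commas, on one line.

/dikwururelpopir/: /u/ is a high vowel immediately before /r/, so it lowers to [o]. /u/ is a high vowel immediately before /r/, so it lowers to [o]. /i/ is a high vowel immediately before /r/, so it lowers to [e]. → [dikwororelpoper].
/fosirlazir/: /i/ is a high vowel immediately before /r/, so it lowers to [e]. /i/ is a high vowel immediately before /r/, so it lowers to [e]. → [foserlazer].
/kombetvepunezubog/: the rule's environment is not met; surfaces unchanged as [kombetvepunezubog].

dikwororelpoper, foserlazer, kombetvepunezubog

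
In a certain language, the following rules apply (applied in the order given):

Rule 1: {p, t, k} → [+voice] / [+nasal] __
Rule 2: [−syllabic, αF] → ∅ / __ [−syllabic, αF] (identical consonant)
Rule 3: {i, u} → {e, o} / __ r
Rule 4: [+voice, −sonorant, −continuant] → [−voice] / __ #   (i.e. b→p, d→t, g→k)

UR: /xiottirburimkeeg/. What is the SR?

Rule 1 (post-nasal voicing): /k/ is a voiceless stop immediately after the nasal /m/, so it voices to [g]. /xiottirburimkeeg/ → xiottirburimgeeg.
Rule 2 (degemination): /tt/ is a geminate; the first /t/ deletes. /xiottirburimgeeg/ → xiotirburimgeeg.
Rule 3 (pre-rhotic lowering): /i/ is a high vowel immediately before /r/, so it lowers to [e]. /u/ is a high vowel immediately before /r/, so it lowers to [o]. /xiotirburimgeeg/ → xioterborimgeeg.
Rule 4 (final devoicing): /g/ is a voiced stop in word-final position, so it devoices to [k]. /xioterborimgeeg/ → xioterborimgeek.

xioterborimgeek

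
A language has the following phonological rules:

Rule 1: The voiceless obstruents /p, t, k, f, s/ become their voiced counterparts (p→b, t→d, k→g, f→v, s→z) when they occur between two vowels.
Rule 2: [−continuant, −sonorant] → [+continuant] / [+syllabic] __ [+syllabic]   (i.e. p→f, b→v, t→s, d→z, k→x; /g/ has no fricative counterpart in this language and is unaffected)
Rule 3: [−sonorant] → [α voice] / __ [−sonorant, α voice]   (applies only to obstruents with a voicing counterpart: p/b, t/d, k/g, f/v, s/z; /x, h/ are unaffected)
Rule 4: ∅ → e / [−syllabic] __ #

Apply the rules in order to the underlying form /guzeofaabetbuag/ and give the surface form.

guzeovaavedbuage

Rule 1 (intervocalic voicing): /f/ is a voiceless obstruent between vowels /o/ and /a/, so it voices to [v]. /guzeofaabetbuag/ → guzeovaabetbuag.
Rule 2 (intervocalic spirantization): /b/ is a stop between vowels /a/ and /e/, so it spirantizes to the fricative [v]. /guzeovaabetbuag/ → guzeovaavetbuag.
Rule 3 (regressive voicing assimilation): /t/ precedes the voiced obstruent /b/, so it voices to [d] by assimilation. /guzeovaavetbuag/ → guzeovaavedbuag.
Rule 4 (final e-epenthesis): the form ends in the consonant /g/, so [e] is inserted word-finally. /guzeovaavedbuag/ → guzeovaavedbuage.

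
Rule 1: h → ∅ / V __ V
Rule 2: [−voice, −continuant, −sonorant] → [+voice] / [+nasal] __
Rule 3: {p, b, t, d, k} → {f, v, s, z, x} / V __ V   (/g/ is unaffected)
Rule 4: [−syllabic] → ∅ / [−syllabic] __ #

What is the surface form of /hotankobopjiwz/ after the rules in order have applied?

hosangovopjiw

Rule 1 (intervocalic h-deletion): no segment meets the environment; /hotankobopjiwz/ is unchanged.
Rule 2 (post-nasal voicing): /k/ is a voiceless stop immediately after the nasal /n/, so it voices to [g]. /hotankobopjiwz/ → hotangobopjiwz.
Rule 3 (intervocalic spirantization): /t/ is a stop between vowels /o/ and /a/, so it spirantizes to the fricative [s]. /b/ is a stop between vowels /o/ and /o/, so it spirantizes to the fricative [v]. /hotangobopjiwz/ → hosangovopjiwz.
Rule 4 (final cluster simplification): /z/ is the second consonant of a word-final cluster /wz/, so it deletes. /hosangovopjiwz/ → hosangovopjiw.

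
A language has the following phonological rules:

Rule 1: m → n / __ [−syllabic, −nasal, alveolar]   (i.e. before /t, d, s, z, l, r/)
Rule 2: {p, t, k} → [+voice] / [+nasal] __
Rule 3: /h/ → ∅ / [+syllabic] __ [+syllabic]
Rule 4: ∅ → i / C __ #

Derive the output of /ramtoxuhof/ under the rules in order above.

Rule 1 (nasal place assimilation): /m/ precedes the alveolar consonant /t/, so it assimilates in place to [n]. /ramtoxuhof/ → rantoxuhof.
Rule 2 (post-nasal voicing): /t/ is a voiceless stop immediately after the nasal /n/, so it voices to [d]. /rantoxuhof/ → randoxuhof.
Rule 3 (intervocalic h-deletion): /h/ occurs between vowels /u/ and /o/, so it deletes. /randoxuhof/ → randoxuof.
Rule 4 (final i-epenthesis): the form ends in the consonant /f/, so [i] is inserted word-finally. /randoxuof/ → randoxuofi.

randoxuofi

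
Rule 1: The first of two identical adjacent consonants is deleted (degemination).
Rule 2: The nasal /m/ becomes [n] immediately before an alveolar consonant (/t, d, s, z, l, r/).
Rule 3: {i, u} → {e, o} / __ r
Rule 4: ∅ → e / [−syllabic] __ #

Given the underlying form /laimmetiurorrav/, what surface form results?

laimetiororave

Rule 1 (degemination): /mm/ is a geminate; the first /m/ deletes. /rr/ is a geminate; the first /r/ deletes. /laimmetiurorrav/ → laimetiurorav.
Rule 2 (nasal place assimilation): no segment meets the environment; /laimetiurorav/ is unchanged.
Rule 3 (pre-rhotic lowering): /u/ is a high vowel immediately before /r/, so it lowers to [o]. /laimetiurorav/ → laimetiororav.
Rule 4 (final e-epenthesis): the form ends in the consonant /v/, so [e] is inserted word-finally. /laimetiororav/ → laimetiororave.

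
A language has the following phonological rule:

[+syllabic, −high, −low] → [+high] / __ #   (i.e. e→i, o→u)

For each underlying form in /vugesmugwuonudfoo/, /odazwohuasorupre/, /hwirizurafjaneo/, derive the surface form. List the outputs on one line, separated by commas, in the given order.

/vugesmugwuonudfoo/: /o/ is a mid vowel in word-final position, so it raises to [u]. → [vugesmugwuonudfou].
/odazwohuasorupre/: /e/ is a mid vowel in word-final position, so it raises to [i]. → [odazwohuasorupri].
/hwirizurafjaneo/: /o/ is a mid vowel in word-final position, so it raises to [u]. → [hwirizurafjaneu].

vugesmugwuonudfou, odazwohuasorupri, hwirizurafjaneu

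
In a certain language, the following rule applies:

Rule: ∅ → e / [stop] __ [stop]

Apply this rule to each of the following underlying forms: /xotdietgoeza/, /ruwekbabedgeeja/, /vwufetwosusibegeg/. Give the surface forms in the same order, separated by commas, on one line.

/xotdietgoeza/: /t/ and /d/ form a stop–stop cluster, so [e] is inserted between them. /t/ and /g/ form a stop–stop cluster, so [e] is inserted between them. → [xotedietegoeza].
/ruwekbabedgeeja/: /k/ and /b/ form a stop–stop cluster, so [e] is inserted between them. /d/ and /g/ form a stop–stop cluster, so [e] is inserted between them. → [ruwekebabedegeeja].
/vwufetwosusibegeg/: the rule's environment is not met; surfaces unchanged as [vwufetwosusibegeg].

xotedietegoeza, ruwekebabedegeeja, vwufetwosusibegeg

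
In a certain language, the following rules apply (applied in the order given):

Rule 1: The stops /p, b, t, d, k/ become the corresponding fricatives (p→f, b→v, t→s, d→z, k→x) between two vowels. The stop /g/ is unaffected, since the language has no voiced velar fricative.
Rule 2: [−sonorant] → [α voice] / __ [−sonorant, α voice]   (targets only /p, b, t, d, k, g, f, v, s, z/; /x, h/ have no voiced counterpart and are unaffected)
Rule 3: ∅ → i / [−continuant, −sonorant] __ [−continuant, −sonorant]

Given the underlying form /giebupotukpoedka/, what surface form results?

gievufosukipoetika

Rule 1 (intervocalic spirantization): /b/ is a stop between vowels /e/ and /u/, so it spirantizes to the fricative [v]. /p/ is a stop between vowels /u/ and /o/, so it spirantizes to the fricative [f]. /t/ is a stop between vowels /o/ and /u/, so it spirantizes to the fricative [s]. /giebupotukpoedka/ → gievufosukpoedka.
Rule 2 (regressive voicing assimilation): /d/ precedes the voiceless obstruent /k/, so it devoices to [t] by assimilation. /gievufosukpoedka/ → gievufosukpoetka.
Rule 3 (stop-cluster i-epenthesis): /k/ and /p/ form a stop–stop cluster, so [i] is inserted between them. /t/ and /k/ form a stop–stop cluster, so [i] is inserted between them. /gievufosukpoetka/ → gievufosukipoetika.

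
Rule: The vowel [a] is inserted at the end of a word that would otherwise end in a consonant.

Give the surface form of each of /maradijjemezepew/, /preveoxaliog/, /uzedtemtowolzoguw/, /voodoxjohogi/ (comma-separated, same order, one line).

maradijjemezepewa, preveoxalioga, uzedtemtowolzoguwa, voodoxjohogi

/maradijjemezepew/: the form ends in the consonant /w/, so [a] is inserted word-finally. → [maradijjemezepewa].
/preveoxaliog/: the form ends in the consonant /g/, so [a] is inserted word-finally. → [preveoxalioga].
/uzedtemtowolzoguw/: the form ends in the consonant /w/, so [a] is inserted word-finally. → [uzedtemtowolzoguwa].
/voodoxjohogi/: the rule's environment is not met; surfaces unchanged as [voodoxjohogi].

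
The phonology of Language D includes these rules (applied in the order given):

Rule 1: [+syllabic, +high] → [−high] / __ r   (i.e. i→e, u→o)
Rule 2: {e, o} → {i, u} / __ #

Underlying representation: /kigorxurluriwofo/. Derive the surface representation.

kigorxorloriwofu

Rule 1 (pre-rhotic lowering): /u/ is a high vowel immediately before /r/, so it lowers to [o]. /u/ is a high vowel immediately before /r/, so it lowers to [o]. /kigorxurluriwofo/ → kigorxorloriwofo.
Rule 2 (final vowel raising): /o/ is a mid vowel in word-final position, so it raises to [u]. /kigorxorloriwofo/ → kigorxorloriwofu.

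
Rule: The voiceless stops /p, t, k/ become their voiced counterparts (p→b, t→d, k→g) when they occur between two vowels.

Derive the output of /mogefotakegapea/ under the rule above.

mogefodagegabea

/t/ is a voiceless stop between vowels /o/ and /a/, so it voices to [d].
/k/ is a voiceless stop between vowels /a/ and /e/, so it voices to [g].
/p/ is a voiceless stop between vowels /a/ and /e/, so it voices to [b].
Surface form: [mogefodagegabea].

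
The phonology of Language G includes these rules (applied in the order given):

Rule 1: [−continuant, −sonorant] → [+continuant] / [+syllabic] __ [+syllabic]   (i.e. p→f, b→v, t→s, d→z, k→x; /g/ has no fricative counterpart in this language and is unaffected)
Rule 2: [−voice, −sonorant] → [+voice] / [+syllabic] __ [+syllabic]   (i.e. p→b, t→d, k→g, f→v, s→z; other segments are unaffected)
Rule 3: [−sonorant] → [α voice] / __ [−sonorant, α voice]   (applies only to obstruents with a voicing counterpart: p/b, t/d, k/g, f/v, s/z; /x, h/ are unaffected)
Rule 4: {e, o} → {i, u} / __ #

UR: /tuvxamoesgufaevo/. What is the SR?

tufxamoezguvaevu

Rule 1 (intervocalic spirantization): no segment meets the environment; /tuvxamoesgufaevo/ is unchanged.
Rule 2 (intervocalic voicing): /f/ is a voiceless obstruent between vowels /u/ and /a/, so it voices to [v]. /tuvxamoesgufaevo/ → tuvxamoesguvaevo.
Rule 3 (regressive voicing assimilation): /v/ precedes the voiceless obstruent /x/, so it devoices to [f] by assimilation. /s/ precedes the voiced obstruent /g/, so it voices to [z] by assimilation. /tuvxamoesguvaevo/ → tufxamoezguvaevo.
Rule 4 (final vowel raising): /o/ is a mid vowel in word-final position, so it raises to [u]. /tufxamoezguvaevo/ → tufxamoezguvaevu.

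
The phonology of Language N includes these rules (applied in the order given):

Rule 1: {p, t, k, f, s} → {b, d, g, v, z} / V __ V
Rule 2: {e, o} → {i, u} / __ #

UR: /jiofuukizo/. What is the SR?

Rule 1 (intervocalic voicing): /f/ is a voiceless obstruent between vowels /o/ and /u/, so it voices to [v]. /k/ is a voiceless obstruent between vowels /u/ and /i/, so it voices to [g]. /jiofuukizo/ → jiovuugizo.
Rule 2 (final vowel raising): /o/ is a mid vowel in word-final position, so it raises to [u]. /jiovuugizo/ → jiovuugizu.

jiovuugizu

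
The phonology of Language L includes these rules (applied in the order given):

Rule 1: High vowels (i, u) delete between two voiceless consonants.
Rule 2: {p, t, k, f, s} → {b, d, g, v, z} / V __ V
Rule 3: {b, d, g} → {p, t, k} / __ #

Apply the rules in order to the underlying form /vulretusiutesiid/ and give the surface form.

vulretsiudeziit

Rule 1 (high vowel syncope): /u/ is a high vowel flanked by voiceless consonants /t/ and /s/, so it deletes. /vulretusiutesiid/ → vulretsiutesiid.
Rule 2 (intervocalic voicing): /t/ is a voiceless obstruent between vowels /u/ and /e/, so it voices to [d]. /s/ is a voiceless obstruent between vowels /e/ and /i/, so it voices to [z]. /vulretsiutesiid/ → vulretsiudeziid.
Rule 3 (final devoicing): /d/ is a voiced stop in word-final position, so it devoices to [t]. /vulretsiudeziid/ → vulretsiudeziit.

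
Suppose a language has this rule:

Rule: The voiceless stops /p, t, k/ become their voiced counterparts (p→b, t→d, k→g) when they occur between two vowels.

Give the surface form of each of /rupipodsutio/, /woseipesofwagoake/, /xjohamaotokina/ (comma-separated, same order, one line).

rubibodsudio, woseibesofwagoage, xjohamaodogina

/rupipodsutio/: /p/ is a voiceless stop between vowels /u/ and /i/, so it voices to [b]. /p/ is a voiceless stop between vowels /i/ and /o/, so it voices to [b]. /t/ is a voiceless stop between vowels /u/ and /i/, so it voices to [d]. → [rubibodsudio].
/woseipesofwagoake/: /p/ is a voiceless stop between vowels /i/ and /e/, so it voices to [b]. /k/ is a voiceless stop between vowels /a/ and /e/, so it voices to [g]. → [woseibesofwagoage].
/xjohamaotokina/: /t/ is a voiceless stop between vowels /o/ and /o/, so it voices to [d]. /k/ is a voiceless stop between vowels /o/ and /i/, so it voices to [g]. → [xjohamaodogina].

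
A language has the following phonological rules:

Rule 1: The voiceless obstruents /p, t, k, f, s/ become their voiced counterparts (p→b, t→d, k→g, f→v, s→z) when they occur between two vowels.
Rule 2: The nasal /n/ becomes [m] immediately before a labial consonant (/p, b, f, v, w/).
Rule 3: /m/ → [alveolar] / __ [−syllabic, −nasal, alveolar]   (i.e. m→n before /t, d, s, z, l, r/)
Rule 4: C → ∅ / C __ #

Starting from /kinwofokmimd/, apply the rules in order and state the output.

kimwovokmin

Rule 1 (intervocalic voicing): /f/ is a voiceless obstruent between vowels /o/ and /o/, so it voices to [v]. /kinwofokmimd/ → kinwovokmimd.
Rule 2 (nasal place assimilation): /n/ precedes the labial consonant /w/, so it assimilates in place to [m]. /kinwovokmimd/ → kimwovokmimd.
Rule 3 (nasal place assimilation): /m/ precedes the alveolar consonant /d/, so it assimilates in place to [n]. /kimwovokmimd/ → kimwovokmind.
Rule 4 (final cluster simplification): /d/ is the second consonant of a word-final cluster /nd/, so it deletes. /kimwovokmind/ → kimwovokmin.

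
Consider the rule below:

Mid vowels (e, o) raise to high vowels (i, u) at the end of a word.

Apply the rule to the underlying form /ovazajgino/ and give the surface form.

ovazajginu

Scanning /ovazajgino/: /o/ at position 1 is not in the conditioning environment; /o/ is a mid vowel in word-final position, so it raises to [u].
Result: [ovazajginu].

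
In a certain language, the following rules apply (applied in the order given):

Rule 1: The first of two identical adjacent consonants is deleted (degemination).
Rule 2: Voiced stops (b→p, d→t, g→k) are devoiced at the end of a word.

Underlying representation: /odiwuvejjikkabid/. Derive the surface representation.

Rule 1 (degemination): /jj/ is a geminate; the first /j/ deletes. /kk/ is a geminate; the first /k/ deletes. /odiwuvejjikkabid/ → odiwuvejikabid.
Rule 2 (final devoicing): /d/ is a voiced stop in word-final position, so it devoices to [t]. /odiwuvejikabid/ → odiwuvejikabit.

odiwuvejikabit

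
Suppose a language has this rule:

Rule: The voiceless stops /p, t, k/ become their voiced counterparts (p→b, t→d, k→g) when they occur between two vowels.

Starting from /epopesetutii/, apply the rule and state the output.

/p/ is a voiceless stop between vowels /e/ and /o/, so it voices to [b].
/p/ is a voiceless stop between vowels /o/ and /e/, so it voices to [b].
/t/ is a voiceless stop between vowels /e/ and /u/, so it voices to [d].
/t/ is a voiceless stop between vowels /u/ and /i/, so it voices to [d].
Surface form: [ebobesedudii].

ebobesedudii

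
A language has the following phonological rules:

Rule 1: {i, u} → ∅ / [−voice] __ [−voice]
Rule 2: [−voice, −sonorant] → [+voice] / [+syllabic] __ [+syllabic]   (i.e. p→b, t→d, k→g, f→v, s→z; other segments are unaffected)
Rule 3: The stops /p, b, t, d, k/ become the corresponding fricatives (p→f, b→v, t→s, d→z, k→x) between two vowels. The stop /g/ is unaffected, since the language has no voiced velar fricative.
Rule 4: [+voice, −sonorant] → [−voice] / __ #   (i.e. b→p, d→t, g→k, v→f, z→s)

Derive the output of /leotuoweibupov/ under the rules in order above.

Rule 1 (high vowel syncope): no segment meets the environment; /leotuoweibupov/ is unchanged.
Rule 2 (intervocalic voicing): /t/ is a voiceless obstruent between vowels /o/ and /u/, so it voices to [d]. /p/ is a voiceless obstruent between vowels /u/ and /o/, so it voices to [b]. /leotuoweibupov/ → leoduoweibubov.
Rule 3 (intervocalic spirantization): /d/ is a stop between vowels /o/ and /u/, so it spirantizes to the fricative [z]. /b/ is a stop between vowels /i/ and /u/, so it spirantizes to the fricative [v]. /b/ is a stop between vowels /u/ and /o/, so it spirantizes to the fricative [v]. /leoduoweibubov/ → leozuoweivuvov.
Rule 4 (final devoicing): /v/ is a voiced obstruent in word-final position, so it devoices to [f]. /leozuoweivuvov/ → leozuoweivuvof.

leozuoweivuvof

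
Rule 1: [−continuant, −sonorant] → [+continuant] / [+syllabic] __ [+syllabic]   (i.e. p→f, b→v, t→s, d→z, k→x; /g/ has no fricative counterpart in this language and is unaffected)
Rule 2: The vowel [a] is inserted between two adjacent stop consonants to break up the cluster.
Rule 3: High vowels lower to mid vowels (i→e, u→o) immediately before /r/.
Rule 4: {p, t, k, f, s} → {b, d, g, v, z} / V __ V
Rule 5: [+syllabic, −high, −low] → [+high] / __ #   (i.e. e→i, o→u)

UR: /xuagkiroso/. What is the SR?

Rule 1 (intervocalic spirantization): no segment meets the environment; /xuagkiroso/ is unchanged.
Rule 2 (stop-cluster a-epenthesis): /g/ and /k/ form a stop–stop cluster, so [a] is inserted between them. /xuagkiroso/ → xuagakiroso.
Rule 3 (pre-rhotic lowering): /i/ is a high vowel immediately before /r/, so it lowers to [e]. /xuagakiroso/ → xuagakeroso.
Rule 4 (intervocalic voicing): /k/ is a voiceless obstruent between vowels /a/ and /e/, so it voices to [g]. /s/ is a voiceless obstruent between vowels /o/ and /o/, so it voices to [z]. /xuagakeroso/ → xuagagerozo.
Rule 5 (final vowel raising): /o/ is a mid vowel in word-final position, so it raises to [u]. /xuagagerozo/ → xuagagerozu.

xuagagerozu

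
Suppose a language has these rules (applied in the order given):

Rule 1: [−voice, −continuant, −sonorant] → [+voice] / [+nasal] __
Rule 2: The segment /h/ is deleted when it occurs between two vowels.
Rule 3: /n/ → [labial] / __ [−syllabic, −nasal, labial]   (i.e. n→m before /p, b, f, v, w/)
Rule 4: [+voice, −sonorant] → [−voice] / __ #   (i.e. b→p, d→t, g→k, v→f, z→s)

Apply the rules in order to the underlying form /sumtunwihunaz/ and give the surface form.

sumdumwiunas

Rule 1 (post-nasal voicing): /t/ is a voiceless stop immediately after the nasal /m/, so it voices to [d]. /sumtunwihunaz/ → sumdunwihunaz.
Rule 2 (intervocalic h-deletion): /h/ occurs between vowels /i/ and /u/, so it deletes. /sumdunwihunaz/ → sumdunwiunaz.
Rule 3 (nasal place assimilation): /n/ precedes the labial consonant /w/, so it assimilates in place to [m]. /sumdunwiunaz/ → sumdumwiunaz.
Rule 4 (final devoicing): /z/ is a voiced obstruent in word-final position, so it devoices to [s]. /sumdumwiunaz/ → sumdumwiunas.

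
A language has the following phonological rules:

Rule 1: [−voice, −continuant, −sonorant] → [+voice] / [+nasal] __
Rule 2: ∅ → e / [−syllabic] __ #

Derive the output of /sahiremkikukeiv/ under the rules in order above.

Rule 1 (post-nasal voicing): /k/ is a voiceless stop immediately after the nasal /m/, so it voices to [g]. /sahiremkikukeiv/ → sahiremgikukeiv.
Rule 2 (final e-epenthesis): the form ends in the consonant /v/, so [e] is inserted word-finally. /sahiremgikukeiv/ → sahiremgikukeive.

sahiremgikukeive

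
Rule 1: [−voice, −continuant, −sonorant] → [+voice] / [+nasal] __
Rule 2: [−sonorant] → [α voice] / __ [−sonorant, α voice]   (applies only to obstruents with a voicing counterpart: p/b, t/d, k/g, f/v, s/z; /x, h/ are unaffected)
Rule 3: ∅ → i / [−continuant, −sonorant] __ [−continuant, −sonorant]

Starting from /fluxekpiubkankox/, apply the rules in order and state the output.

fluxekipiupikangox

Rule 1 (post-nasal voicing): /k/ is a voiceless stop immediately after the nasal /n/, so it voices to [g]. /fluxekpiubkankox/ → fluxekpiubkangox.
Rule 2 (regressive voicing assimilation): /b/ precedes the voiceless obstruent /k/, so it devoices to [p] by assimilation. /fluxekpiubkangox/ → fluxekpiupkangox.
Rule 3 (stop-cluster i-epenthesis): /k/ and /p/ form a stop–stop cluster, so [i] is inserted between them. /p/ and /k/ form a stop–stop cluster, so [i] is inserted between them. /fluxekpiupkangox/ → fluxekipiupikangox.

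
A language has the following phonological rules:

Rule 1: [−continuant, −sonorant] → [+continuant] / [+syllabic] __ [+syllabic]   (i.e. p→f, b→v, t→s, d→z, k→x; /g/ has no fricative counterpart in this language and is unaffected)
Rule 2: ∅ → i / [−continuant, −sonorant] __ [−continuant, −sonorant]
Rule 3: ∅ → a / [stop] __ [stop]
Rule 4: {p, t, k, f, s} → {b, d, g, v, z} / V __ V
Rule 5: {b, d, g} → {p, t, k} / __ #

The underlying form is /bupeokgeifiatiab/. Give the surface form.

Rule 1 (intervocalic spirantization): /p/ is a stop between vowels /u/ and /e/, so it spirantizes to the fricative [f]. /t/ is a stop between vowels /a/ and /i/, so it spirantizes to the fricative [s]. /bupeokgeifiatiab/ → bufeokgeifiasiab.
Rule 2 (stop-cluster i-epenthesis): /k/ and /g/ form a stop–stop cluster, so [i] is inserted between them. /bufeokgeifiasiab/ → bufeokigeifiasiab.
Rule 3 (stop-cluster a-epenthesis): no segment meets the environment; /bufeokigeifiasiab/ is unchanged.
Rule 4 (intervocalic voicing): /f/ is a voiceless obstruent between vowels /u/ and /e/, so it voices to [v]. /k/ is a voiceless obstruent between vowels /o/ and /i/, so it voices to [g]. /f/ is a voiceless obstruent between vowels /i/ and /i/, so it voices to [v]. /s/ is a voiceless obstruent between vowels /a/ and /i/, so it voices to [z]. /bufeokigeifiasiab/ → buveogigeiviaziab.
Rule 5 (final devoicing): /b/ is a voiced stop in word-final position, so it devoices to [p]. /buveogigeiviaziab/ → buveogigeiviaziap.

buveogigeiviaziap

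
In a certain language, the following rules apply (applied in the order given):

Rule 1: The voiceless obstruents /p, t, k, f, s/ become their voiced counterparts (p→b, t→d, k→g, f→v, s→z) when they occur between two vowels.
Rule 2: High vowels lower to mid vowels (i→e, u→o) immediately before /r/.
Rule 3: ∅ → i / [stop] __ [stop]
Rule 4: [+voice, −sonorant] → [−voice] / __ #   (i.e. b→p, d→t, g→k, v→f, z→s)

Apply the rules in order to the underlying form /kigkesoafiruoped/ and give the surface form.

kigikezoaveruobet

Rule 1 (intervocalic voicing): /s/ is a voiceless obstruent between vowels /e/ and /o/, so it voices to [z]. /f/ is a voiceless obstruent between vowels /a/ and /i/, so it voices to [v]. /p/ is a voiceless obstruent between vowels /o/ and /e/, so it voices to [b]. /kigkesoafiruoped/ → kigkezoaviruobed.
Rule 2 (pre-rhotic lowering): /i/ is a high vowel immediately before /r/, so it lowers to [e]. /kigkezoaviruobed/ → kigkezoaveruobed.
Rule 3 (stop-cluster i-epenthesis): /g/ and /k/ form a stop–stop cluster, so [i] is inserted between them. /kigkezoaveruobed/ → kigikezoaveruobed.
Rule 4 (final devoicing): /d/ is a voiced obstruent in word-final position, so it devoices to [t]. /kigikezoaveruobed/ → kigikezoaveruobet.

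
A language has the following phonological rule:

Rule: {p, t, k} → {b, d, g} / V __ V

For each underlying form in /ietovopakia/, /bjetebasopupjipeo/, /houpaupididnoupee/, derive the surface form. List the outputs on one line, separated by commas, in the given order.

iedovobagia, bjedebasobupjibeo, houbaubididnoubee

/ietovopakia/: /t/ is a voiceless stop between vowels /e/ and /o/, so it voices to [d]. /p/ is a voiceless stop between vowels /o/ and /a/, so it voices to [b]. /k/ is a voiceless stop between vowels /a/ and /i/, so it voices to [g]. → [iedovobagia].
/bjetebasopupjipeo/: /t/ is a voiceless stop between vowels /e/ and /e/, so it voices to [d]. /p/ is a voiceless stop between vowels /o/ and /u/, so it voices to [b]. /p/ is a voiceless stop between vowels /i/ and /e/, so it voices to [b]. → [bjedebasobupjibeo].
/houpaupididnoupee/: /p/ is a voiceless stop between vowels /u/ and /a/, so it voices to [b]. /p/ is a voiceless stop between vowels /u/ and /i/, so it voices to [b]. /p/ is a voiceless stop between vowels /u/ and /e/, so it voices to [b]. → [houbaubididnoubee].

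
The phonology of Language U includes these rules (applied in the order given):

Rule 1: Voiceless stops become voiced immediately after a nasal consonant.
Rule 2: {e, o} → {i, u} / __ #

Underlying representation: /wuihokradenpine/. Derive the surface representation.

wuihokradenbini

Rule 1 (post-nasal voicing): /p/ is a voiceless stop immediately after the nasal /n/, so it voices to [b]. /wuihokradenpine/ → wuihokradenbine.
Rule 2 (final vowel raising): /e/ is a mid vowel in word-final position, so it raises to [i]. /wuihokradenbine/ → wuihokradenbini.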